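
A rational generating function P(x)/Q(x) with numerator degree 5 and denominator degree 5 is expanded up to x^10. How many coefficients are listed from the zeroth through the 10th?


Expanding up to x^10 gives the coefficients for x^0, x^1, ..., x^10.
That is 10 + 1 = 11 coefficients in total.

11


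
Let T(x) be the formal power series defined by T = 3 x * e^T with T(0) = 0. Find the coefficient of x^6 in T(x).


Apply the Lagrange inversion formula: if T = 3 x * phi(T) with phi(t) = e^t, then
[x^n] T = 3^n * (1/n) [t^(n-1)] phi(t)^n = 3^n * (1/n) [t^(n-1)] e^(n t) = 3^n * (1/n) * n^(n-1) / (n-1)! = 3^n * n^(n-1) / n!.
When c = 1 this is the Cayley count of rooted labeled trees on n vertices, divided by n!.
For n = 6: 3^6 * 6^5 / 6! = 729 * 7776/720 = 39366/5.

39366/5


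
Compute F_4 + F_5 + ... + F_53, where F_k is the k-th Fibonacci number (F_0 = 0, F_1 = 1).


Use the identity sum_{k=0}^{N} F_k = F_{N+2} - 1 (which follows from F_{k+2} - F_{k+1} = F_k). Then
sum_{k=4}^{53} F_k = (F_{55} - 1) - (F_{5} - 1) = F_{55} - F_{5}.
Computing: F_{55} = 139583862445, F_{5} = 5, so
Sum = 139583862445 - 5 = 139583862440.

139583862440


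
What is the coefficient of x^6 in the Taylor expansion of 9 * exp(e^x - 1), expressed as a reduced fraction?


exp(e^x - 1) = sum_{k>=0} Bell_k x^k / k!, where Bell_k is the k-th Bell number.
So the coefficient of x^6 is 9 * Bell_6 / 6!.
Computing: Bell_6 = 203 and 6! = 720, giving
9 * 203/720 = 203/80.

203/80


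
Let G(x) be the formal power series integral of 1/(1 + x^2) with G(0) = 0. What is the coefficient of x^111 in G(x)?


1/(1 + x^2) = sum_{j>=0} (-1)^j x^(2j). Integrating termwise with G(0) = 0:
G(x) = sum_{j>=0} (-1)^j x^(2j+1) / (2j+1) = arctan(x).
Only odd powers are nonzero. For x^111 write 111 = 2*55 + 1, giving
(-1)^55 / 111 = -1/111 = -1/111.

-1/111


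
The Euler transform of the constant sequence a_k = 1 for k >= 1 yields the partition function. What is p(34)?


The Euler transform converts the sequence a_k = 1 into the number of integer partitions.
Using the recurrence or dynamic programming:
p(34) = 12310

12310


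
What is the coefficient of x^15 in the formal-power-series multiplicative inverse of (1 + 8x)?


The inverse is 1/(1 + 8x). Apply the geometric identity 1/(1 - y) = sum_{k>=0} y^k with y = -8x:
1/(1 + 8x) = sum_{k>=0} (-8)^k x^k.
So the coefficient of x^15 is (-8)^15 = -35184372088832.

-35184372088832


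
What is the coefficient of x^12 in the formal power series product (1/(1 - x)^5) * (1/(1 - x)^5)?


Combine the factors: (1/(1 - x)^5) * (1/(1 - x)^5) = 1/(1 - x)^10.
Then use 1/(1 - x)^r = sum_{k>=0} C(k + r - 1, r - 1) x^k with r = 10 and k = 12:
C(21, 9) = 293930.

293930


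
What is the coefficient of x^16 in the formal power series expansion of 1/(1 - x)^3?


The negative binomial / multiset identity is
1/(1 - x)^r = sum_{k>=0} C(k + r - 1, r - 1) x^k.
Here r = 3 and k = 16, so the coefficient is
C(16 + 2, 2) = C(18, 2)
= 153

153


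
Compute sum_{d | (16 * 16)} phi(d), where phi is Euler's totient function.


First, 16 * 16 = 256. One classical identity is sum_{d | n} phi(d) = n (each k in [1, n] has a unique gcd with n, and among the k's with gcd(k, n) = n/d there are phi(d) of them). So the sum equals 256. We also verify directly:
Divisors of 256: 1, 2, 4, 8, 16, 32, 64, 128, 256.
phi values: 1, 1, 2, 4, 8, 16, 32, 64, 128.
Sum = 256.

256


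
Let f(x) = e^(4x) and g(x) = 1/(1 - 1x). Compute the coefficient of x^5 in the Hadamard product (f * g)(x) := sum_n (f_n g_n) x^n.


Expanding: f_k = 4^k/k! (from e^(4x)) and g_k = 1^k (from 1/(1 - 1x)). So the Hadamard coefficient (f * g)_k = 4^k 1^k / k! = (4)^k / k!.
For k = 5: 4^5/5! = 1024/120 = 128/15.

128/15


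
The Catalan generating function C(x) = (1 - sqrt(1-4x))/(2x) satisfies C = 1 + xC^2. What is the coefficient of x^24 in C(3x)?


Substituting x -> 3x scales the n-th coefficient by 3^n, so [x^24] C(3x) = 3^24 * C_24.
C_24 = C(2*24, 24)/(25) = 32247603683100/25 = 1289904147324.
So 3^24 * 1289904147324 = 282429536481 * 1289904147324 = 364307030433636856526844.

364307030433636856526844


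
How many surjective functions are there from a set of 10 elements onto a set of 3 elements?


By inclusion-exclusion on which target elements are missed, the number of surjections from an n-set onto a k-set is
surj(n, k) = sum_{j=0}^{k} (-1)^j C(k, j) (k - j)^n.
Equivalently surj(n, k) = k! * S(n, k), where S(n, k) is the Stirling number of the second kind.
For n = 10, k = 3:
S(10, 3) = 9330, so
surj = 3! * 9330 = 6 * 9330 = 55980.

55980


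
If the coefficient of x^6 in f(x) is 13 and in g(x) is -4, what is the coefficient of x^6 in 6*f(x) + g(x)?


Scalar multiplication scales coefficients: 6 * 13 = 78.
Then add the g coefficient: 78 + -4
= 74

74


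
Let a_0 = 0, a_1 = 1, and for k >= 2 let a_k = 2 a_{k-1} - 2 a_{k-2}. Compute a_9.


Iterating the recurrence forward:
a_0 = 0
a_1 = 1
a_2 = 2*1 - 2*0 = 2
a_3 = 2*2 - 2*1 = 2
a_4 = 2*2 - 2*2 = 0
a_5 = 2*0 - 2*2 = -4
a_6 = 2*-4 - 2*0 = -8
a_7 = 2*-8 - 2*-4 = -8
a_8 = 2*-8 - 2*-8 = 0
a_9 = 2*0 - 2*-8 = 16
So a_9 = 16.

16


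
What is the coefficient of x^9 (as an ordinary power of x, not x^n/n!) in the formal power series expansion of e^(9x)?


The exponential series is e^y = sum_{k>=0} y^k / k!. Substituting y = 9x gives
e^(9x) = sum_{k>=0} 9^k x^k / k!.
So the coefficient of x^n is a^n/n! with a = 9, n = 9:
9^9 / 9! = 387420489/362880 = 4782969/4480

4782969/4480


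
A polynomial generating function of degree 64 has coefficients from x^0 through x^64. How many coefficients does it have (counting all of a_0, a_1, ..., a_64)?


A polynomial of degree 64 takes the form a_0 + a_1 x + ... + a_64 x^64.
The number of coefficients is 64 + 1 = 65.

65


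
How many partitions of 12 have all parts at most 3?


Using the generating function (1-x)^(-1)(1-x^2)^(-1)(1-x^3)^(-1),
the coefficient of x^12 counts these restricted partitions.
Result = 19

19


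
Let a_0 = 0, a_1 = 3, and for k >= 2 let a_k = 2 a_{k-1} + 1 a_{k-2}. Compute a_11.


Iterating the recurrence forward:
a_0 = 0
a_1 = 3
a_2 = 2*3 + 1*0 = 6
a_3 = 2*6 + 1*3 = 15
a_4 = 2*15 + 1*6 = 36
a_5 = 2*36 + 1*15 = 87
a_6 = 2*87 + 1*36 = 210
a_7 = 2*210 + 1*87 = 507
a_8 = 2*507 + 1*210 = 1224
a_9 = 2*1224 + 1*507 = 2955
a_10 = 2*2955 + 1*1224 = 7134
a_11 = 2*7134 + 1*2955 = 17223
So a_11 = 17223.

17223


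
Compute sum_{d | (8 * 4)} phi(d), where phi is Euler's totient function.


First, 8 * 4 = 32. One classical identity is sum_{d | n} phi(d) = n (each k in [1, n] has a unique gcd with n, and among the k's with gcd(k, n) = n/d there are phi(d) of them). So the sum equals 32. We also verify directly:
Divisors of 32: 1, 2, 4, 8, 16, 32.
phi values: 1, 1, 2, 4, 8, 16.
Sum = 32.

32


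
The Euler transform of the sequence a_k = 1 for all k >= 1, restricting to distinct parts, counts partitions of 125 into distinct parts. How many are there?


Partitions of 125 into distinct parts can be computed via generating function.
Product (1+x)(1+x^2)(1+x^3)...
The coefficient of x^125 = 3207086

3207086


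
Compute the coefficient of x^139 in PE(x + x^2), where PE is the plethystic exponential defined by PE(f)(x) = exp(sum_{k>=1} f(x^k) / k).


With f(x) = x + x^2, the exponent is sum_{k>=1} (x^k + x^(2k)) / k = -ln(1 - x) - ln(1 - x^2). Exponentiating:
PE(x + x^2) = 1 / ((1 - x)(1 - x^2)).
This is the generating function for partitions of n into parts of size 1 or 2. The number of 2's can be any j in 0..69, and the rest are 1's, so
[x^139] = floor(139/2) + 1 = 70.

70


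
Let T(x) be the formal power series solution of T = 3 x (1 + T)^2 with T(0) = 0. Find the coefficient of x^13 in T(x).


Apply the Lagrange inversion formula: if T = 3 x * phi(T) with phi(t) = (1 + t)^2, then [x^n] T = 3^n * (1/n) [t^(n-1)] phi(t)^n = 3^n * (1/n) [t^(n-1)] (1 + t)^(2n) = 3^n * (1/n) C(2n, n-1).
Using the identity C(2n, n-1) = C(2n, n) * n / (n+1), the unscaled factor equals C(2n, n) / (n+1) = C_n, the n-th Catalan number.
For n = 13: C_13 = C(26, 13) / 14 = 10400600/14 = 742900.
With the 3^13 = 1594323 factor, the coefficient is 1594323 * 742900 = 1184422556700.

1184422556700


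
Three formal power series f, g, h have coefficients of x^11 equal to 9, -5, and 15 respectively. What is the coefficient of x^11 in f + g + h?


Series addition is componentwise:
9 + -5 + 15
= 19

19


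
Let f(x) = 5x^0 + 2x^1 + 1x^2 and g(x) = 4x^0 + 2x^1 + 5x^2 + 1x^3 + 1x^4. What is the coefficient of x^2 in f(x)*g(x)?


Cauchy product at x^2:
5*5 + 2*2 + 1*4
= 33

33


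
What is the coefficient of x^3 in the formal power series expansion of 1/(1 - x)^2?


The expansion 1/(1 - x)^r = sum_{k>=0} C(k + r - 1, r - 1) x^k follows from the multiset / negative-binomial theorem (or from repeated differentiation of the geometric series).
For r = 2 and k = 3:
C(4, 1) = 24 / (1 * 6) = 4.

4


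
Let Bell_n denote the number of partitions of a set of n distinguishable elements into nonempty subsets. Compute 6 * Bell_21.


Bell_21 can be computed from the Bell triangle or from Dobinski's identity Bell_n = (1/e) * sum_{k>=0} k^n / k!.
Computing Bell_21 = 474869816156751.
Then 6 * 474869816156751 = 2849218896940506.

2849218896940506


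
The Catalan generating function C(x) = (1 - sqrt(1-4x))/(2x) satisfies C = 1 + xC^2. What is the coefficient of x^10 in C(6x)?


Substituting x -> 6x scales the n-th coefficient by 6^n, so [x^10] C(6x) = 6^10 * C_10.
C_10 = C(2*10, 10)/(11) = 184756/11 = 16796.
So 6^10 * 16796 = 60466176 * 16796 = 1015589892096.

1015589892096


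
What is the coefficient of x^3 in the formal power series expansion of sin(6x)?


The Maclaurin series is sin(t) = sum_{k>=0} (-1)^k t^(2k+1) / (2k+1)!, so substituting t = 6x, only odd powers of x are nonzero, with coefficient of x^(2k+1) equal to (-1)^k 6^(2k+1) / (2k+1)!.
Write 3 = 2*1 + 1, giving the coefficient (-1)^1 * 6^3 / 3! = -216/6 = -36.

-36


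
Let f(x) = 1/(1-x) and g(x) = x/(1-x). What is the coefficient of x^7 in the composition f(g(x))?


First simplify the composition: f(g(x)) = 1/(1 - x/(1-x)) = (1-x)/((1-x) - x) = (1-x)/(1-2x).
Now extract the coefficient. Write (1-x)/(1-2x) = 1/(1-2x) - x/(1-2x).
The coefficient of x^n in 1/(1-2x) is 2^n, and in x/(1-2x) is 2^(n-1) (for n >= 1).
So the coefficient of x^7 is 2^7 - 2^6 = 128 - 64 = 64.

64


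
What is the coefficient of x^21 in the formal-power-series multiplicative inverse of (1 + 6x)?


The inverse is 1/(1 + 6x). Apply the geometric identity 1/(1 - y) = sum_{k>=0} y^k with y = -6x:
1/(1 + 6x) = sum_{k>=0} (-6)^k x^k.
So the coefficient of x^21 is (-6)^21 = -21936950640377856.

-21936950640377856


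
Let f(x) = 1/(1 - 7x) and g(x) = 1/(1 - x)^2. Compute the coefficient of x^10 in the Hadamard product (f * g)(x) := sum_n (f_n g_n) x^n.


f has coefficients f_k = 7^k. For g = 1/(1 - x)^2 the coefficient is g_k = C(k + 1, 1) = k + 1. The Hadamard coefficient is (f * g)_k = 7^k * (k + 1).
For k = 10: 7^10 * 11 = 282475249 * 11 = 3107227739.

3107227739


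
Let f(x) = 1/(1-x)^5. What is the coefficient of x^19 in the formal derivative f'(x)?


Differentiate: d/dx [ 1/(1-x)^r ] = r / (1-x)^(r+1).
Here r = 5, so f'(x) = 5 / (1-x)^6.
The expansion of 1/(1-x)^(r+1) has coefficient of x^n equal to C(n+r, r).
So the coefficient of x^19 in f'(x) is
5 * C(24, 5) = 5 * 42504 = 212520

212520


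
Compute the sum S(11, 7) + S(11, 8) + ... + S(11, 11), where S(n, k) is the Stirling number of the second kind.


By definition, S(n, k) counts partitions of an n-set into exactly k nonempty blocks.
Computing row n = 11 for k = 7..11:
S(11, k): 63987, 11880, 1155, 55, 1
Sum = 77078.

77078


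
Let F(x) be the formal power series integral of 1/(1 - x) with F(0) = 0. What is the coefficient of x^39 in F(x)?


1/(1 - x) = sum_{k>=0} x^k. Integrating termwise and using F(0) = 0 gives
F(x) = sum_{k>=0} x^(k+1) / (k+1) = sum_{m>=1} x^m / m = -ln(1 - x).
So the coefficient of x^39 is 1/39 = 1/39.

1/39


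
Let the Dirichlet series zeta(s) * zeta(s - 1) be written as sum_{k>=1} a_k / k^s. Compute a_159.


Convolution gives a_k = sum_{d | k} d * 1 = sum_{d | k} d = sigma(k), the sum of positive divisors of k.
For k = 159, the divisors are 1, 3, 53, 159, so
sigma(159) = 1 + 3 + 53 + 159 = 216.

216


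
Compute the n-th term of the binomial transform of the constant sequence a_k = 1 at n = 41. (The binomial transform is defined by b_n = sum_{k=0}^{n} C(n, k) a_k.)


With a_k = 1 for all k, b_n = sum_{k=0}^{n} C(n, k) = 2^n by the binomial theorem.
For n = 41: 2^41 = 2199023255552.

2199023255552


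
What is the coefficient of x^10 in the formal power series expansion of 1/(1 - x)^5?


The negative binomial / multiset identity is
1/(1 - x)^r = sum_{k>=0} C(k + r - 1, r - 1) x^k.
Here r = 5 and k = 10, so the coefficient is
C(10 + 4, 4) = C(14, 4)
= 1001

1001


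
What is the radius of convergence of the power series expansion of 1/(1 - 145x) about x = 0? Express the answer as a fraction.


Expanding 1/(1 - 145x) = sum_{k>=0} 145^k x^k, the series converges when |145x| < 1, i.e., |x| < 1/145.
So the radius of convergence is 1/145 = 1/145.

1/145


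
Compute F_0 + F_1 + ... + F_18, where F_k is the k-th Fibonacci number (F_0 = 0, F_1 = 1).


Use the identity sum_{k=0}^{N} F_k = F_{N+2} - 1 (which follows from F_{k+2} - F_{k+1} = F_k). Then
sum_{k=0}^{18} F_k = (F_{20} - 1) - (F_{1} - 1) = F_{20} - F_{1}.
Computing: F_{20} = 6765, F_{1} = 1, so
Sum = 6765 - 1 = 6764.

6764


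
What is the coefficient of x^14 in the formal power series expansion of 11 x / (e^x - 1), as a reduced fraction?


The exponential generating function for Bernoulli numbers is
x / (e^x - 1) = sum_{k>=0} B_k x^k / k!.
So the coefficient of x^14 in 11 x / (e^x - 1) is 11 B_14 / 14!.
Computing: B_14 = 7/6, 14! = 87178291200, giving
11 * 7/6 / 87178291200 = 1/6793113600.

1/6793113600


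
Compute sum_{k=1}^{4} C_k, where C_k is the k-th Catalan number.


C_1 through C_4: 1, 2, 5, 14
Sum = 1 + 2 + 5 + 14
= 22

22


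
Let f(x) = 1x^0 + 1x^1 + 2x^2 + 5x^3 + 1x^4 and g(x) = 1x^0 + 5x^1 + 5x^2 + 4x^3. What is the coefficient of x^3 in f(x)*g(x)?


Cauchy product at x^3:
1*4 + 1*5 + 2*5 + 5*1
= 24

24


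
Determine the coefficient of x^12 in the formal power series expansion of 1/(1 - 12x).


The geometric series identity gives 1/(1 - c x) = sum_{k>=0} c^k x^k, so the coefficient of x^k is c^k.
Here c = 12 and k = 12.
Computing: 12^12 = 8916100448256

8916100448256


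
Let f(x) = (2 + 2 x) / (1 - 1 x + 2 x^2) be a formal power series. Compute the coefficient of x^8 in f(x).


Write f(x) = sum_{k>=0} a_k x^k. Multiplying both sides by 1 - 1 x + 2 x^2 gives
(1 - 1 x + 2 x^2) sum_{k>=0} a_k x^k = 2 + 2 x.
Matching coefficients:
 x^0: a_0 = 2
 x^1: a_1 - 1 a_0 = 2  =>  a_1 = 1*2 + 2 = 4
 x^k (k >= 2): a_k = 1 a_{k-1} - 2 a_{k-2}.
Iterating: a_2 = 0, a_3 = -8, a_4 = -8, a_5 = 8, a_6 = 24, a_7 = 8, a_8 = -40.
So the coefficient of x^8 is -40.

-40


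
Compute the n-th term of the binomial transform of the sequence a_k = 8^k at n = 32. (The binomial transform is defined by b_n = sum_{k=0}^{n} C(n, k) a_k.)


With a_k = 8^k, b_n = sum_{k=0}^{n} C(n, k) 8^k = (1 + 8)^n by the binomial theorem.
For n = 32: (1 + 8)^32 = 9^32 = 3433683820292512484657849089281.

3433683820292512484657849089281


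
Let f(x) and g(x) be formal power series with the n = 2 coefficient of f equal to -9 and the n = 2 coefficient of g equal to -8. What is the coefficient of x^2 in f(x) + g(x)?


Addition of formal power series is termwise.
The coefficient of x^2 in f + g = -9 + -8
= -17

-17


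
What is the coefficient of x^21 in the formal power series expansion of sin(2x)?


The Maclaurin series is sin(t) = sum_{k>=0} (-1)^k t^(2k+1) / (2k+1)!, so substituting t = 2x, only odd powers of x are nonzero, with coefficient of x^(2k+1) equal to (-1)^k 2^(2k+1) / (2k+1)!.
Write 21 = 2*10 + 1, giving the coefficient (-1)^10 * 2^21 / 21! = 2097152/51090942171709440000 = 8/194896477400625.

8/194896477400625


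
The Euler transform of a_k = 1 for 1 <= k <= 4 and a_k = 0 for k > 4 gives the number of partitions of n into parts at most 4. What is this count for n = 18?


Partitions of 18 into parts at most 4:
Using generating function (1-x)^(-1)(1-x^2)^(-1)...(1-x^4)^(-1),
the coefficient of x^18 = 84

84


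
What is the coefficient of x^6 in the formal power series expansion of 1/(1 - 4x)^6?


The general identity 1/(1 - c x)^r = sum_{k>=0} c^k C(k + r - 1, r - 1) x^k follows by substituting y = c x into 1/(1 - y)^r = sum_{k>=0} C(k + r - 1, r - 1) y^k.
For c = 4, r = 6, k = 6:
4^6 * C(11, 5) = 4096 * 462 = 1892352.

1892352


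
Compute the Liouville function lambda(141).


The Liouville function is lambda(k) = (-1)^Omega(k), where Omega(k) counts the prime factors of k with multiplicity.
Factoring: 141 = 3 * 47, so Omega(141) = 2.
lambda(141) = (-1)^2 = 1.

1


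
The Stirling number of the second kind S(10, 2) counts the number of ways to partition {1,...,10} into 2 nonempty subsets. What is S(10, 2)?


Using the explicit formula S(n,k) = (1/k!) sum_{j=0}^{k} (-1)^(k-j) C(k,j) j^n:
S(10, 2) = 511
Equivalently, S(n,k) is n! times the coefficient of x^n in the EGF (e^x - 1)^k / k!.

511


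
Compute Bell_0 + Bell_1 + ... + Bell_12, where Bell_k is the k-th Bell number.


Recall Bell_k counts set partitions of a k-set (with Bell_0 = 1 by convention).
Bell_0 through Bell_12: 1, 1, 2, 5, 15, 52, 203, 877, 4140, 21147, 115975, 678570, 4213597
Sum = 1 + 1 + 2 + 5 + 15 + 52 + 203 + 877 + 4140 + 21147 + 115975 + 678570 + 4213597 = 5034585.

5034585


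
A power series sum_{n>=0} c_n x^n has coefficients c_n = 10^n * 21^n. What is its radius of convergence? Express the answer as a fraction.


By the root test (Cauchy-Hadamard), the radius is R = 1 / limsup_n |c_n|^(1/n).
Here |c_n|^(1/n) = (10^n * 21^n)^(1/n) = 10 * 21 = 210 for all n.
So R = 1/210 = 1/210.

1/210


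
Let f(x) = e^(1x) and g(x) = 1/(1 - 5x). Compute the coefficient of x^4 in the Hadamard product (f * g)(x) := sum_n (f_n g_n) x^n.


Expanding: f_k = 1^k/k! (from e^(1x)) and g_k = 5^k (from 1/(1 - 5x)). So the Hadamard coefficient (f * g)_k = 1^k 5^k / k! = (5)^k / k!.
For k = 4: 5^4/4! = 625/24 = 625/24.

625/24


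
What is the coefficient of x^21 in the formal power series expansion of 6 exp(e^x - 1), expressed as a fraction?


exp(e^x - 1) is the exponential generating function for the Bell numbers Bell_k: exp(e^x - 1) = sum_{k>=0} Bell_k x^k / k!.
So the coefficient of x^21 in 6 exp(e^x - 1) is 6 Bell_21 / 21!.
Computing: Bell_21 = 474869816156751 and 21! = 51090942171709440000, giving
6 * 474869816156751/51090942171709440000 = 158289938718917/2838385676206080000.

158289938718917/2838385676206080000


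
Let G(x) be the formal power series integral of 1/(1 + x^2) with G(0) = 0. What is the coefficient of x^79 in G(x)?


1/(1 + x^2) = sum_{j>=0} (-1)^j x^(2j). Integrating termwise with G(0) = 0:
G(x) = sum_{j>=0} (-1)^j x^(2j+1) / (2j+1) = arctan(x).
Only odd powers are nonzero. For x^79 write 79 = 2*39 + 1, giving
(-1)^39 / 79 = -1/79 = -1/79.

-1/79


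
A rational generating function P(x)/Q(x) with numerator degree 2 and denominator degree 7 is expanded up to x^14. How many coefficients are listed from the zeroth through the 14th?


Expanding up to x^14 gives the coefficients for x^0, x^1, ..., x^14.
That is 14 + 1 = 15 coefficients in total.

15


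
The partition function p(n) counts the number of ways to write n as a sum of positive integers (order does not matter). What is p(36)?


Using the generating function prod_{k>=1} 1/(1-x^k), we compute p(36).
By dynamic programming over parts 1 through 36:
p(36) = 17977

17977


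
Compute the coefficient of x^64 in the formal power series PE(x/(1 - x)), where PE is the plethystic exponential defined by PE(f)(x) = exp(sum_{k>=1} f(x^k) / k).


For f(x) = x/(1 - x) we have
sum_{k>=1} f(x^k) / k = sum_{k>=1} (1/k) * x^k / (1 - x^k) = sum_{k, m >= 1} x^(k m) / k,
which after exponentiating simplifies to
PE(x/(1 - x)) = prod_{k>=1} 1 / (1 - x^k).
This is the generating function for the partition function p(n), so the coefficient of x^64 is p(64).
Computing p(64) by dynamic programming over parts 1, 2, ..., 64: p(64) = 1741630.

1741630


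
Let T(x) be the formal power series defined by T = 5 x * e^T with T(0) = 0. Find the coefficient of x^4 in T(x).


Apply the Lagrange inversion formula: if T = 5 x * phi(T) with phi(t) = e^t, then
[x^n] T = 5^n * (1/n) [t^(n-1)] phi(t)^n = 5^n * (1/n) [t^(n-1)] e^(n t) = 5^n * (1/n) * n^(n-1) / (n-1)! = 5^n * n^(n-1) / n!.
When c = 1 this is the Cayley count of rooted labeled trees on n vertices, divided by n!.
For n = 4: 5^4 * 4^3 / 4! = 625 * 64/24 = 5000/3.

5000/3


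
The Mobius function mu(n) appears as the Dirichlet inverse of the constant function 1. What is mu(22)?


22 = 2 * 11 (all distinct primes).
mu(22) = (-1)^2 = 1

1


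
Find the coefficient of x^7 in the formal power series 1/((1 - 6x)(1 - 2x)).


By partial fractions or Cauchy convolution:
The coefficient equals sum_{k=0}^{7} 6^k * 2^(7-k).
= 419840

419840


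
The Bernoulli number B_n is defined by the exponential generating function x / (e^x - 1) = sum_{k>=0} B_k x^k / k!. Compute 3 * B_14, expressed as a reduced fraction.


Bernoulli numbers can also be computed recursively via B_0 = 1 and sum_{j=0}^{m} C(m+1, j) B_j = 0 for m >= 1. Odd-index Bernoulli numbers vanish for k >= 3.
Computing B_14 = 7/6, so 3 * B_14 = 3 * 7/6 = 7/2.

7/2


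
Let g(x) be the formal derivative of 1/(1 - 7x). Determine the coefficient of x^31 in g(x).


Differentiate termwise: d/dx sum_{k>=0} 7^k x^k = sum_{k>=1} k 7^k x^(k-1) = sum_{j>=0} (j+1) 7^(j+1) x^j.
Equivalently, d/dx [1/(1 - 7x)] = 7/(1 - 7x)^2.
For j = 31: 32 * 7^32 = 32 * 1104427674243920646305299201 = 35341685575805460681769574432.

35341685575805460681769574432


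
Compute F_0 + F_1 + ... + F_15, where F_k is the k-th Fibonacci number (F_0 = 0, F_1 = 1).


Use the identity sum_{k=0}^{N} F_k = F_{N+2} - 1 (which follows from F_{k+2} - F_{k+1} = F_k). Then
sum_{k=0}^{15} F_k = (F_{17} - 1) - (F_{1} - 1) = F_{17} - F_{1}.
Computing: F_{17} = 1597, F_{1} = 1, so
Sum = 1597 - 1 = 1596.

1596


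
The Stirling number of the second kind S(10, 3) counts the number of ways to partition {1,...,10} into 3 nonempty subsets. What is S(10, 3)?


Using the explicit formula S(n,k) = (1/k!) sum_{j=0}^{k} (-1)^(k-j) C(k,j) j^n:
S(10, 3) = 9330
Equivalently, S(n,k) is n! times the coefficient of x^n in the EGF (e^x - 1)^k / k!.

9330


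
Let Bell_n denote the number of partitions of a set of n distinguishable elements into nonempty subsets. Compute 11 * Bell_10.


Bell_10 can be computed from the Bell triangle or from Dobinski's identity Bell_n = (1/e) * sum_{k>=0} k^n / k!.
Computing Bell_10 = 115975.
Then 11 * 115975 = 1275725.

1275725


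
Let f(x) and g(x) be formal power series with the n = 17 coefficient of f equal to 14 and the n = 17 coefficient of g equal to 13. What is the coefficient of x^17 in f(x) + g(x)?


Addition of formal power series is termwise.
The coefficient of x^17 in f + g = 14 + 13
= 27

27


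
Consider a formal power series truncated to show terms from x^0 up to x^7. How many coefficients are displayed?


From x^0 to x^7 inclusive, the count is 7 - 0 + 1 = 8.

8


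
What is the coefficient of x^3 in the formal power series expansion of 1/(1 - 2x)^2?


The general identity 1/(1 - c x)^r = sum_{k>=0} c^k C(k + r - 1, r - 1) x^k follows by substituting y = c x into 1/(1 - y)^r = sum_{k>=0} C(k + r - 1, r - 1) y^k.
For c = 2, r = 2, k = 3:
2^3 * C(4, 1) = 8 * 4 = 32.

32


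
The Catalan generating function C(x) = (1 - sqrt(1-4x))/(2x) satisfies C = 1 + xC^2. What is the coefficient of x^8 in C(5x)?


Substituting x -> 5x scales the n-th coefficient by 5^n, so [x^8] C(5x) = 5^8 * C_8.
C_8 = C(2*8, 8)/(9) = 12870/9 = 1430.
So 5^8 * 1430 = 390625 * 1430 = 558593750.

558593750


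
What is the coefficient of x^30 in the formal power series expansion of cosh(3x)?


The Maclaurin series is cosh(t) = sum_{m>=0} t^(2m) / (2m)!, so substituting t = 3x, only even powers of x are nonzero, with coefficient of x^(2m) equal to 3^(2m) / (2m)!.
For x^30 the coefficient is 3^30/30! = 205891132094649/265252859812191058636308480000000 = 43046721/55457783609342033920000000.

43046721/55457783609342033920000000


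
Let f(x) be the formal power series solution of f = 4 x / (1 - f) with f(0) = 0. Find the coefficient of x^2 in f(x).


Apply Lagrange inversion: f = 4 x * phi(f) with phi(t) = 1/(1 - t), so
[x^n] f = 4^n * (1/n) [t^(n-1)] phi(t)^n = 4^n * (1/n) [t^(n-1)] (1 - t)^(-n) = 4^n * (1/n) C(2n - 2, n - 1) = 4^n * C_{n-1}.
For n = 2: C_1 = C(2, 1) / 2 = 2/2 = 1.
With the 4^2 = 16 factor, the coefficient is 16 * 1 = 16.

16


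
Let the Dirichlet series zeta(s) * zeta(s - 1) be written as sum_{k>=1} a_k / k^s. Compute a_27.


Convolution gives a_k = sum_{d | k} d * 1 = sum_{d | k} d = sigma(k), the sum of positive divisors of k.
For k = 27, the divisors are 1, 3, 9, 27, so
sigma(27) = 1 + 3 + 9 + 27 = 40.

40


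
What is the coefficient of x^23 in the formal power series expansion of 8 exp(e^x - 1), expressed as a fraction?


exp(e^x - 1) is the exponential generating function for the Bell numbers Bell_k: exp(e^x - 1) = sum_{k>=0} Bell_k x^k / k!.
So the coefficient of x^23 in 8 exp(e^x - 1) is 8 Bell_23 / 23!.
Computing: Bell_23 = 44152005855084346 and 23! = 25852016738884976640000, giving
8 * 44152005855084346/25852016738884976640000 = 22076002927542173/1615751046180311040000.

22076002927542173/1615751046180311040000


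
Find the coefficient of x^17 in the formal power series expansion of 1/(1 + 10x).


Write 1/(1 + c x) = 1/(1 - (-c) x) and apply the geometric-series identity
1/(1 - y) = sum_{k>=0} y^k to get 1/(1 + c x) = sum_{k>=0} (-c)^k x^k.
So the coefficient of x^k is (-c)^k = (-1)^k * c^k.
Here c = 10 and k = 17:
(-10)^17 = -1 * 100000000000000000 = -100000000000000000

-100000000000000000


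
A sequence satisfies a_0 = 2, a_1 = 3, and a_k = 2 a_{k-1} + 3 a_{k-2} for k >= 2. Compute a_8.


The characteristic equation is t^2 - 2 t - 3 = 0, with roots r_1 = 3 and r_2 = -1 (so c_1 = r_1 + r_2, c_2 = -r_1 r_2 as required).
One can use the closed form a_n = A r_1^n + B r_2^n, but direct iteration is more reliable:
a_0 = 2, a_1 = 3, a_2 = 12, a_3 = 33, a_4 = 102, a_5 = 303, a_6 = 912, a_7 = 2733, a_8 = 8202.
So a_8 = 8202.

8202


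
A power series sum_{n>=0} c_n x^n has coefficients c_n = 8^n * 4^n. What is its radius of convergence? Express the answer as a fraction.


By the root test (Cauchy-Hadamard), the radius is R = 1 / limsup_n |c_n|^(1/n).
Here |c_n|^(1/n) = (8^n * 4^n)^(1/n) = 8 * 4 = 32 for all n.
So R = 1/32 = 1/32.

1/32


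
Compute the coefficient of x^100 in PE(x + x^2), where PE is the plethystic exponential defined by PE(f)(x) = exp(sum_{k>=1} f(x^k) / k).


With f(x) = x + x^2, the exponent is sum_{k>=1} (x^k + x^(2k)) / k = -ln(1 - x) - ln(1 - x^2). Exponentiating:
PE(x + x^2) = 1 / ((1 - x)(1 - x^2)).
This is the generating function for partitions of n into parts of size 1 or 2. The number of 2's can be any j in 0..50, and the rest are 1's, so
[x^100] = floor(100/2) + 1 = 51.

51


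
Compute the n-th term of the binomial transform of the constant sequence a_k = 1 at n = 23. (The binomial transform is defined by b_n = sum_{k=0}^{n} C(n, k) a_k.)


With a_k = 1 for all k, b_n = sum_{k=0}^{n} C(n, k) = 2^n by the binomial theorem.
For n = 23: 2^23 = 8388608.

8388608


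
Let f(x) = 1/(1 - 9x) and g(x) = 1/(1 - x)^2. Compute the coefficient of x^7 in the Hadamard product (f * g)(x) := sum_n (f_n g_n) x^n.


f has coefficients f_k = 9^k. For g = 1/(1 - x)^2 the coefficient is g_k = C(k + 1, 1) = k + 1. The Hadamard coefficient is (f * g)_k = 9^k * (k + 1).
For k = 7: 9^7 * 8 = 4782969 * 8 = 38263752.

38263752


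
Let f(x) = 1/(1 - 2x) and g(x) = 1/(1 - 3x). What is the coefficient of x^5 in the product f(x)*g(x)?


The coefficient of x^n in f*g is the Cauchy product: sum_{k=0}^{n} a^k * b^(n-k).
With a=2, b=3, n=5:
sum_{k=0}^{5} 2^k * 3^(5-k)
= 665

665


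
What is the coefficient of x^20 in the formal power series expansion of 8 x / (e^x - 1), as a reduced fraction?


The exponential generating function for Bernoulli numbers is
x / (e^x - 1) = sum_{k>=0} B_k x^k / k!.
So the coefficient of x^20 in 8 x / (e^x - 1) is 8 B_20 / 20!.
Computing: B_20 = -174611/330, 20! = 2432902008176640000, giving
8 * -174611/330 / 2432902008176640000 = -174611/100357207837286400000.

-174611/100357207837286400000


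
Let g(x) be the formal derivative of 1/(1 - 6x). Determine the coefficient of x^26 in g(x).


Differentiate termwise: d/dx sum_{k>=0} 6^k x^k = sum_{k>=1} k 6^k x^(k-1) = sum_{j>=0} (j+1) 6^(j+1) x^j.
Equivalently, d/dx [1/(1 - 6x)] = 6/(1 - 6x)^2.
For j = 26: 27 * 6^27 = 27 * 1023490369077469249536 = 27634239965091669737472.

27634239965091669737472


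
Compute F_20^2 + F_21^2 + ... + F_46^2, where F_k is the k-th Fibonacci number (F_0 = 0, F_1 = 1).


There is a standard identity sum_{k=0}^{N} F_k^2 = F_N * F_{N+1} (proved inductively from the telescoping relation F_k^2 = F_k F_{k+1} - F_{k-1} F_k). Then
sum_{k=20}^{46} F_k^2 = F_46 F_47 - F_19 F_20.
Computing: F_46 = 1836311903, F_47 = 2971215073, F_19 = 4181, F_20 = 6765.
Sum = 1836311903 * 2971215073 - 4181 * 6765 = 5456077604894629454.

5456077604894629454


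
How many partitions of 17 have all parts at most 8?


Using the generating function (1-x)^(-1)(1-x^2)^(-1)...(1-x^8)^(-1),
the coefficient of x^17 counts these restricted partitions.
Result = 230

230


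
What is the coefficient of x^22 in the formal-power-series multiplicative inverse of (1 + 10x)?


The inverse is 1/(1 + 10x). Apply the geometric identity 1/(1 - y) = sum_{k>=0} y^k with y = -10x:
1/(1 + 10x) = sum_{k>=0} (-10)^k x^k.
So the coefficient of x^22 is (-10)^22 = 10000000000000000000000.

10000000000000000000000


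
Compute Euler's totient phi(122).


phi(n) counts integers in [1, n] coprime to n. Using the multiplicative formula phi(n) = n * prod_{p | n} (1 - 1/p):
122 = 2 * 61, so
phi(122) = 122 * (1 - 1/2) * (1 - 1/61) = 60.

60


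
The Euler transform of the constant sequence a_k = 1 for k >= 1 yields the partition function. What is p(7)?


The Euler transform converts the sequence a_k = 1 into the number of integer partitions.
Using the recurrence or dynamic programming:
p(7) = 15

15


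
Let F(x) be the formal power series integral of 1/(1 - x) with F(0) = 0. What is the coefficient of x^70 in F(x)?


1/(1 - x) = sum_{k>=0} x^k. Integrating termwise and using F(0) = 0 gives
F(x) = sum_{k>=0} x^(k+1) / (k+1) = sum_{m>=1} x^m / m = -ln(1 - x).
So the coefficient of x^70 is 1/70 = 1/70.

1/70


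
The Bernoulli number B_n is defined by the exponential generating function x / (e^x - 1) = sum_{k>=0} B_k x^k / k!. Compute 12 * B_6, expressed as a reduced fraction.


Bernoulli numbers can also be computed recursively via B_0 = 1 and sum_{j=0}^{m} C(m+1, j) B_j = 0 for m >= 1. Odd-index Bernoulli numbers vanish for k >= 3.
Computing B_6 = 1/42, so 12 * B_6 = 12 * 1/42 = 2/7.

2/7


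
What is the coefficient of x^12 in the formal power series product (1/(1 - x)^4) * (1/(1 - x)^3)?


Combine the factors: (1/(1 - x)^4) * (1/(1 - x)^3) = 1/(1 - x)^7.
Then use 1/(1 - x)^r = sum_{k>=0} C(k + r - 1, r - 1) x^k with r = 7 and k = 12:
C(18, 6) = 18564.

18564


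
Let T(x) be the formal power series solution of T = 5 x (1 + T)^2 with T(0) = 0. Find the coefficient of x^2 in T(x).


Apply the Lagrange inversion formula: if T = 5 x * phi(T) with phi(t) = (1 + t)^2, then [x^n] T = 5^n * (1/n) [t^(n-1)] phi(t)^n = 5^n * (1/n) [t^(n-1)] (1 + t)^(2n) = 5^n * (1/n) C(2n, n-1).
Using the identity C(2n, n-1) = C(2n, n) * n / (n+1), the unscaled factor equals C(2n, n) / (n+1) = C_n, the n-th Catalan number.
For n = 2: C_2 = C(4, 2) / 3 = 6/3 = 2.
With the 5^2 = 25 factor, the coefficient is 25 * 2 = 50.

50


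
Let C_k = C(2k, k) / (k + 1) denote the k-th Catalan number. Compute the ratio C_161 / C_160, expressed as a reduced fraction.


Using C_k = (2k)! / (k! (k+1)!), the ratio C_{k+1}/C_k simplifies to
C_{k+1}/C_k = [(2k+2)! / ((k+1)! (k+2)!)] * [k! (k+1)! / (2k)!]
 = (2k+2)(2k+1) / ((k+1)(k+2)) = 2(2k+1) / (k+2).
For k = 160: 2(2*160 + 1) / (160 + 2) = 642/162 = 107/27.

107/27


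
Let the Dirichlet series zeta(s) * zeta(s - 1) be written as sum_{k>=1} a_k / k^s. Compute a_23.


Convolution gives a_k = sum_{d | k} d * 1 = sum_{d | k} d = sigma(k), the sum of positive divisors of k.
For k = 23, the divisors are 1, 23, so
sigma(23) = 1 + 23 = 24.

24


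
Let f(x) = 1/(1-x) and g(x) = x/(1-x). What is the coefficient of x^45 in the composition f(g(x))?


First simplify the composition: f(g(x)) = 1/(1 - x/(1-x)) = (1-x)/((1-x) - x) = (1-x)/(1-2x).
Now extract the coefficient. Write (1-x)/(1-2x) = 1/(1-2x) - x/(1-2x).
The coefficient of x^n in 1/(1-2x) is 2^n, and in x/(1-2x) is 2^(n-1) (for n >= 1).
So the coefficient of x^45 is 2^45 - 2^44 = 35184372088832 - 17592186044416 = 17592186044416.

17592186044416


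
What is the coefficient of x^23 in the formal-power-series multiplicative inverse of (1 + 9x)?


The inverse is 1/(1 + 9x). Apply the geometric identity 1/(1 - y) = sum_{k>=0} y^k with y = -9x:
1/(1 + 9x) = sum_{k>=0} (-9)^k x^k.
So the coefficient of x^23 is (-9)^23 = -8862938119652501095929.

-8862938119652501095929


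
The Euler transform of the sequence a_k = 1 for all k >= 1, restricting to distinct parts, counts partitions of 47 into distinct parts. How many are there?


Partitions of 47 into distinct parts can be computed via generating function.
Product (1+x)(1+x^2)(1+x^3)...
The coefficient of x^47 = 2590

2590


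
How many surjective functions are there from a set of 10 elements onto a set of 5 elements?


By inclusion-exclusion on which target elements are missed, the number of surjections from an n-set onto a k-set is
surj(n, k) = sum_{j=0}^{k} (-1)^j C(k, j) (k - j)^n.
Equivalently surj(n, k) = k! * S(n, k), where S(n, k) is the Stirling number of the second kind.
For n = 10, k = 5:
S(10, 5) = 42525, so
surj = 5! * 42525 = 120 * 42525 = 5103000.

5103000


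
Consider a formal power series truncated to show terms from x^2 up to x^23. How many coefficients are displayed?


From x^2 to x^23 inclusive, the count is 23 - 2 + 1 = 22.

22


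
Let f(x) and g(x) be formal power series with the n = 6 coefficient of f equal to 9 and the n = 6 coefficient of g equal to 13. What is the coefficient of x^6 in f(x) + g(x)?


Addition of formal power series is termwise.
The coefficient of x^6 in f + g = 9 + 13
= 22

22


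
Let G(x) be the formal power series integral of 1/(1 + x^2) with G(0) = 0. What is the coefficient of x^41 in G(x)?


1/(1 + x^2) = sum_{j>=0} (-1)^j x^(2j). Integrating termwise with G(0) = 0:
G(x) = sum_{j>=0} (-1)^j x^(2j+1) / (2j+1) = arctan(x).
Only odd powers are nonzero. For x^41 write 41 = 2*20 + 1, giving
(-1)^20 / 41 = 1/41 = 1/41.

1/41


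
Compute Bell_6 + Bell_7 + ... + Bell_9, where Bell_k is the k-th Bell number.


Recall Bell_k counts set partitions of a k-set (with Bell_0 = 1 by convention).
Bell_6 through Bell_9: 203, 877, 4140, 21147
Sum = 203 + 877 + 4140 + 21147 = 26367.

26367


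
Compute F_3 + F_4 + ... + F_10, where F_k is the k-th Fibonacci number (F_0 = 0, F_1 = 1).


Use the identity sum_{k=0}^{N} F_k = F_{N+2} - 1 (which follows from F_{k+2} - F_{k+1} = F_k). Then
sum_{k=3}^{10} F_k = (F_{12} - 1) - (F_{4} - 1) = F_{12} - F_{4}.
Computing: F_{12} = 144, F_{4} = 3, so
Sum = 144 - 3 = 141.

141


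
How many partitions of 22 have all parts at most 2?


Using the generating function (1-x)^(-1)(1-x^2)^(-1),
the coefficient of x^22 counts these restricted partitions.
Result = 12

12


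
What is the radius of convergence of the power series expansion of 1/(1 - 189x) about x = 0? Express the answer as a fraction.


Expanding 1/(1 - 189x) = sum_{k>=0} 189^k x^k, the series converges when |189x| < 1, i.e., |x| < 1/189.
So the radius of convergence is 1/189 = 1/189.

1/189


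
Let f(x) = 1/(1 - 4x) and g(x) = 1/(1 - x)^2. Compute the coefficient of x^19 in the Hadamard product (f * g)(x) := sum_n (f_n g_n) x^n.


f has coefficients f_k = 4^k. For g = 1/(1 - x)^2 the coefficient is g_k = C(k + 1, 1) = k + 1. The Hadamard coefficient is (f * g)_k = 4^k * (k + 1).
For k = 19: 4^19 * 20 = 274877906944 * 20 = 5497558138880.

5497558138880


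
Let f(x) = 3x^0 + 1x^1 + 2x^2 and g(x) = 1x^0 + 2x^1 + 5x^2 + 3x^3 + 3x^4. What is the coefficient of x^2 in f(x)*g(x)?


Cauchy product at x^2:
3*5 + 1*2 + 2*1
= 19

19


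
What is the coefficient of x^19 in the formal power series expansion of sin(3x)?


The Maclaurin series is sin(t) = sum_{k>=0} (-1)^k t^(2k+1) / (2k+1)!, so substituting t = 3x, only odd powers of x are nonzero, with coefficient of x^(2k+1) equal to (-1)^k 3^(2k+1) / (2k+1)!.
Write 19 = 2*9 + 1, giving the coefficient (-1)^9 * 3^19 / 19! = -1162261467/121645100408832000 = -177147/18540634112000.

-177147/18540634112000


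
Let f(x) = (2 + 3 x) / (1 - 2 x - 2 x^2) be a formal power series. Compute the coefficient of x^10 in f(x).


Write f(x) = sum_{k>=0} a_k x^k. Multiplying both sides by 1 - 2 x - 2 x^2 gives
(1 - 2 x - 2 x^2) sum_{k>=0} a_k x^k = 2 + 3 x.
Matching coefficients:
 x^0: a_0 = 2
 x^1: a_1 - 2 a_0 = 3  =>  a_1 = 2*2 + 3 = 7
 x^k (k >= 2): a_k = 2 a_{k-1} + 2 a_{k-2}.
Iterating: a_2 = 18, a_3 = 50, a_4 = 136, a_5 = 372, a_6 = 1016, a_7 = 2776, a_8 = 7584, a_9 = 20720, a_10 = 56608.
So the coefficient of x^10 is 56608.

56608


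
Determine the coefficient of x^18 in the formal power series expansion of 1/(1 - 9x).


The geometric series identity gives 1/(1 - c x) = sum_{k>=0} c^k x^k, so the coefficient of x^k is c^k.
Here c = 9 and k = 18.
Computing: 9^18 = 150094635296999121

150094635296999121


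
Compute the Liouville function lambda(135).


The Liouville function is lambda(k) = (-1)^Omega(k), where Omega(k) counts the prime factors of k with multiplicity.
Factoring: 135 = 3 * 3 * 3 * 5, so Omega(135) = 4.
lambda(135) = (-1)^4 = 1.

1


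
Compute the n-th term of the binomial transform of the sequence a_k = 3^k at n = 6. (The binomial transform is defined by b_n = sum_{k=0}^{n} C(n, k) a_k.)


With a_k = 3^k, b_n = sum_{k=0}^{n} C(n, k) 3^k = (1 + 3)^n by the binomial theorem.
For n = 6: (1 + 3)^6 = 4^6 = 4096.

4096


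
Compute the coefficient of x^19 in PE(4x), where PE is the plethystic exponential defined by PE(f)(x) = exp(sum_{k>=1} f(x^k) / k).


With f(x) = 4x, the exponent is sum_{k>=1} 4 x^k / k = 4 * (-ln(1 - x)). Exponentiating:
PE(4x) = exp(-4 ln(1 - x)) = 1/(1 - x)^4.
By the negative binomial expansion, [x^n] 1/(1 - x)^4 = C(n + 3, 3).
For n = 19: C(22, 3) = 1540.

1540


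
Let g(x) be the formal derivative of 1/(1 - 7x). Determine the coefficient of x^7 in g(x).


Differentiate termwise: d/dx sum_{k>=0} 7^k x^k = sum_{k>=1} k 7^k x^(k-1) = sum_{j>=0} (j+1) 7^(j+1) x^j.
Equivalently, d/dx [1/(1 - 7x)] = 7/(1 - 7x)^2.
For j = 7: 8 * 7^8 = 8 * 5764801 = 46118408.

46118408


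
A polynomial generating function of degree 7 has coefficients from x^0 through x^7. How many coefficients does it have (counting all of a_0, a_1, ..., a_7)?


A polynomial of degree 7 takes the form a_0 + a_1 x + ... + a_7 x^7.
The number of coefficients is 7 + 1 = 8.

8


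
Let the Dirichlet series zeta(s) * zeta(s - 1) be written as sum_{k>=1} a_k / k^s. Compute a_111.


Convolution gives a_k = sum_{d | k} d * 1 = sum_{d | k} d = sigma(k), the sum of positive divisors of k.
For k = 111, the divisors are 1, 3, 37, 111, so
sigma(111) = 1 + 3 + 37 + 111 = 152.

152
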